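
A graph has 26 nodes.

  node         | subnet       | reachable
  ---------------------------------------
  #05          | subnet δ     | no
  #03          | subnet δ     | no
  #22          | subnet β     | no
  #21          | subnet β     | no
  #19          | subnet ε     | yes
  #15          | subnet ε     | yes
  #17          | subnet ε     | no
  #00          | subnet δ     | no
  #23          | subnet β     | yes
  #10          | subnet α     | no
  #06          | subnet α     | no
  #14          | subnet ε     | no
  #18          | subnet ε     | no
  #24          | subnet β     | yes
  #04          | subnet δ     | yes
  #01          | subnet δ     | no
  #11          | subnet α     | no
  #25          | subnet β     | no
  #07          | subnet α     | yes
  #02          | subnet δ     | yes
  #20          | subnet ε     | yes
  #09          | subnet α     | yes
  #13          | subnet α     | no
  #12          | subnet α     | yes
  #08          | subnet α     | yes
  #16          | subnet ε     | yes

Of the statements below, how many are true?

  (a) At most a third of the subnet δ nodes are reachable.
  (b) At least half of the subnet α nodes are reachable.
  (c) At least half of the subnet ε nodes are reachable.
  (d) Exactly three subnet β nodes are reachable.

3

(a) subnet δ: |A| = 6, |A ∩ B| = 2; needs |A ∩ B| / |A| ≤ 1/3 — true.
(b) subnet α: |A| = 8, |A ∩ B| = 4; needs |A ∩ B| ≥ |A ∖ B| — true.
(c) subnet ε: |A| = 7, |A ∩ B| = 4; needs |A ∩ B| ≥ |A ∖ B| — true.
(d) subnet β: |A| = 5, |A ∩ B| = 2; needs |A ∩ B| = 3 — false.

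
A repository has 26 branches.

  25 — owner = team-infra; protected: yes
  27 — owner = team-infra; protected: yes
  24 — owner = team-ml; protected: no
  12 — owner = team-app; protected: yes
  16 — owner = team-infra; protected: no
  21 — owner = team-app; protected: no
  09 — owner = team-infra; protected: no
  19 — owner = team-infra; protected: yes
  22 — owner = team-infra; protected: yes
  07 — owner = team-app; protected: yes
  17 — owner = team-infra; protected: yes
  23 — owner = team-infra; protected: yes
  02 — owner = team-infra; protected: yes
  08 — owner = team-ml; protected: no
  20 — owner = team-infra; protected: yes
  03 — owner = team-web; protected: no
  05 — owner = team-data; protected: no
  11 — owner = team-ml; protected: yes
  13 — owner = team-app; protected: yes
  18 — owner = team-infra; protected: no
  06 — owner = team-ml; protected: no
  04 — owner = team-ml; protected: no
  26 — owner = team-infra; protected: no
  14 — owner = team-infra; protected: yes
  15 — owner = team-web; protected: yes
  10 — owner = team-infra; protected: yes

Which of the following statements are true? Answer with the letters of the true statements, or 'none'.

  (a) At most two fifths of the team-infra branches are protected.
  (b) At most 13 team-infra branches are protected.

|A| = 14, |A ∩ B| = 10, |A ∖ B| = 4.
(a) |A ∩ B| / |A| ≤ 2/5: fails.
(b) |A ∩ B| ≤ 13: holds.

(b)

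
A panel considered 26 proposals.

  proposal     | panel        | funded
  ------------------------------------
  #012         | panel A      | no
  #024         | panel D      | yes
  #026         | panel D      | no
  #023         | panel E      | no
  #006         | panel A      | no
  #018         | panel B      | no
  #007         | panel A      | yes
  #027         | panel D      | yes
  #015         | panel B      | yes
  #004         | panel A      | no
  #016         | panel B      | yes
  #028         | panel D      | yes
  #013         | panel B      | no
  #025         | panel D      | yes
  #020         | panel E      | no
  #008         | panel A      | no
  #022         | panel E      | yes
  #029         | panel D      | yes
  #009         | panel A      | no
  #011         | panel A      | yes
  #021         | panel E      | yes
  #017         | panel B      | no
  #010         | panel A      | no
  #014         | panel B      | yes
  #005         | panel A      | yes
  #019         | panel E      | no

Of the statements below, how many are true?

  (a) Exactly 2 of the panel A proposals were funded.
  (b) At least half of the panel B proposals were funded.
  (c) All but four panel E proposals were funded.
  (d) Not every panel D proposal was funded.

2

(a) panel A: |A| = 9, |A ∩ B| = 3; needs |A ∩ B| = 2 — false.
(b) panel B: |A| = 6, |A ∩ B| = 3; needs |A ∩ B| ≥ |A ∖ B| — true.
(c) panel E: |A| = 5, |A ∩ B| = 2; needs |A ∖ B| = 4 — false.
(d) panel D: |A| = 6, |A ∩ B| = 5; needs A ⊄ B (|A ∖ B| ≥ 1) — true.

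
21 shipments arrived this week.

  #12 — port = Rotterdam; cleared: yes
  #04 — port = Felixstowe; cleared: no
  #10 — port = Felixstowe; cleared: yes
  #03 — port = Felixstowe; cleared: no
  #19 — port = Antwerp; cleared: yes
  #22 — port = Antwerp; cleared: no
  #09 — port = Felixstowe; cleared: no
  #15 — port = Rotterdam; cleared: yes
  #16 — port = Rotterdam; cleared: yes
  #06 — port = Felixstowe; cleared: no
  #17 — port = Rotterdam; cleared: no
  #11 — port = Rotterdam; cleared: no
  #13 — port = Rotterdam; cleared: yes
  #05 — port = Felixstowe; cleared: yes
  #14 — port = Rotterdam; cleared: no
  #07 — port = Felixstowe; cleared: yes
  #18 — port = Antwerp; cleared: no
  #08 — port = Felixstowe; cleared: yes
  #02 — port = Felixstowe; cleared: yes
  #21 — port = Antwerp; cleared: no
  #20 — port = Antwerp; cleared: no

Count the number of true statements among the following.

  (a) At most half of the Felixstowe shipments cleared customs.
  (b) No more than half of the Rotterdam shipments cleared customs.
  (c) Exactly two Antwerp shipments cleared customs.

(a) Felixstowe: |A| = 9, |A ∩ B| = 5; needs |A ∩ B| ≤ |A ∖ B| — false.
(b) Rotterdam: |A| = 7, |A ∩ B| = 4; needs |A ∩ B| ≤ |A ∖ B| — false.
(c) Antwerp: |A| = 5, |A ∩ B| = 1; needs |A ∩ B| = 2 — false.

0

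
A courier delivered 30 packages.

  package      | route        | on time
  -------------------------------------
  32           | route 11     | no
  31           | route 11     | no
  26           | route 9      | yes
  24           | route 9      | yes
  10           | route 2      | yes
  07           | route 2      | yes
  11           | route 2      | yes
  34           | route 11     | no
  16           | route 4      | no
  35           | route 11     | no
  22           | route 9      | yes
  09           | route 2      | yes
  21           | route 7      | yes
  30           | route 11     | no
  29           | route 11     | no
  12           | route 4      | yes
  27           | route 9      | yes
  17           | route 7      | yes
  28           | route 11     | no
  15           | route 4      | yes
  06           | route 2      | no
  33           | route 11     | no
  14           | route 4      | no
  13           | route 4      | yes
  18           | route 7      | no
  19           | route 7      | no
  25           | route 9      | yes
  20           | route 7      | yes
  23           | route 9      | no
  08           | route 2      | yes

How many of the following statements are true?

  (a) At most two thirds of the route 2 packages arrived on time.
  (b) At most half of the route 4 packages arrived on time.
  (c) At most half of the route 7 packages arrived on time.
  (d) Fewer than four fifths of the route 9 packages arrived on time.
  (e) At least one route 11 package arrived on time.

(a) route 2: |A| = 6, |A ∩ B| = 5; needs |A ∩ B| / |A| ≤ 2/3 — false.
(b) route 4: |A| = 5, |A ∩ B| = 3; needs |A ∩ B| ≤ |A ∖ B| — false.
(c) route 7: |A| = 5, |A ∩ B| = 3; needs |A ∩ B| ≤ |A ∖ B| — false.
(d) route 9: |A| = 6, |A ∩ B| = 5; needs |A ∩ B| / |A| < 4/5 — false.
(e) route 11: |A| = 8, |A ∩ B| = 0; needs A ∩ B ≠ ∅ (|A ∩ B| ≥ 1) — false.

0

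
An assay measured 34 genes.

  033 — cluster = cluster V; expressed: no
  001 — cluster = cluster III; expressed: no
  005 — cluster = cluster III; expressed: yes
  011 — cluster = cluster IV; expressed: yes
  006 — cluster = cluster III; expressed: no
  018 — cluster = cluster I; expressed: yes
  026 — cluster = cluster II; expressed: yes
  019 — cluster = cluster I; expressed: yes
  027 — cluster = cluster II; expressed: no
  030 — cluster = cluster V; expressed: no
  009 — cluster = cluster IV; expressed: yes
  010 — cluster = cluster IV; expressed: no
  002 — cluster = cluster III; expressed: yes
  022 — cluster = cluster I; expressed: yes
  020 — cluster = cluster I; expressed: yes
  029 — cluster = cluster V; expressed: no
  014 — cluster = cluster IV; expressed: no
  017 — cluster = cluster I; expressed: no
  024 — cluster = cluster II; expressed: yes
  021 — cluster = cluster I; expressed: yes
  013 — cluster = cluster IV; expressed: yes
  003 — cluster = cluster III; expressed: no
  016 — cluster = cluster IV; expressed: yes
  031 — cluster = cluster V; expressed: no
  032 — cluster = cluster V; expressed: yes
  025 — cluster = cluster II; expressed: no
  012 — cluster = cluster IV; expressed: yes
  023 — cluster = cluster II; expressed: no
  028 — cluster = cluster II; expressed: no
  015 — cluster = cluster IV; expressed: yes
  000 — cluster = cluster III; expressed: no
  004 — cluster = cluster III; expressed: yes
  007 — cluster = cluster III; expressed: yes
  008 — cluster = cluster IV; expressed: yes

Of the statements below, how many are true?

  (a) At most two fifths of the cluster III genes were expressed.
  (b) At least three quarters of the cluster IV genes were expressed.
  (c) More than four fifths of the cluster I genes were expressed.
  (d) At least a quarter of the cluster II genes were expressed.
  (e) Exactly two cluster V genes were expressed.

3

(a) cluster III: |A| = 8, |A ∩ B| = 4; needs |A ∩ B| / |A| ≤ 2/5 — false.
(b) cluster IV: |A| = 9, |A ∩ B| = 7; needs |A ∩ B| / |A| ≥ 3/4 — true.
(c) cluster I: |A| = 6, |A ∩ B| = 5; needs |A ∩ B| / |A| > 4/5 — true.
(d) cluster II: |A| = 6, |A ∩ B| = 2; needs |A ∩ B| / |A| ≥ 1/4 — true.
(e) cluster V: |A| = 5, |A ∩ B| = 1; needs |A ∩ B| = 2 — false.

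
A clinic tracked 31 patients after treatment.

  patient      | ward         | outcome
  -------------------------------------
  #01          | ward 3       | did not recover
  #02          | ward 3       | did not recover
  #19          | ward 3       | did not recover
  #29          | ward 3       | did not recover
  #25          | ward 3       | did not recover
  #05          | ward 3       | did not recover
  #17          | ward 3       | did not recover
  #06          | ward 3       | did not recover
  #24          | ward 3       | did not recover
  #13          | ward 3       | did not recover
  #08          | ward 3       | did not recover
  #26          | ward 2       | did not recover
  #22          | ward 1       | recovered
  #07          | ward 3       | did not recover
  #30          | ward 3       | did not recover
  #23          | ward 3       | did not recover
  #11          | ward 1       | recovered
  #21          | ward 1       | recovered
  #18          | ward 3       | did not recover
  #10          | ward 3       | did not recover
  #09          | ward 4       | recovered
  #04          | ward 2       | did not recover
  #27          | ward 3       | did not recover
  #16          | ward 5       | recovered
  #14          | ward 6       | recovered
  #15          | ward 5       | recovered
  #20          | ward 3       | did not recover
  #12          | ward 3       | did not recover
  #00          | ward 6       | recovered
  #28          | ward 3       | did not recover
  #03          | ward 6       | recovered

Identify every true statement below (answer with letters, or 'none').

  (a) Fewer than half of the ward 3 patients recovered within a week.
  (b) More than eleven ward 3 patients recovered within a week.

(a)

|A| = 20, |A ∩ B| = 0, |A ∖ B| = 20.
(a) |A ∩ B| < |A ∖ B|: holds.
(b) |A ∩ B| > 11: fails.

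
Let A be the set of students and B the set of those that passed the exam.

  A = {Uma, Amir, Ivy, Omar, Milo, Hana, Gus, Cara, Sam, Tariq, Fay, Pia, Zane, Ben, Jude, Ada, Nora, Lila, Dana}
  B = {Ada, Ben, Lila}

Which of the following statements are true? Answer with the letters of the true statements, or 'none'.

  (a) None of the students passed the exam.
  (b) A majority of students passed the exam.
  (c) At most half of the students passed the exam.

(c)

|A| = 19, |A ∩ B| = 3, |A ∖ B| = 16.
(a) A ∩ B = ∅ (|A ∩ B| = 0): fails.
(b) |A ∩ B| > |A ∖ B|: fails.
(c) |A ∩ B| ≤ |A ∖ B|: holds.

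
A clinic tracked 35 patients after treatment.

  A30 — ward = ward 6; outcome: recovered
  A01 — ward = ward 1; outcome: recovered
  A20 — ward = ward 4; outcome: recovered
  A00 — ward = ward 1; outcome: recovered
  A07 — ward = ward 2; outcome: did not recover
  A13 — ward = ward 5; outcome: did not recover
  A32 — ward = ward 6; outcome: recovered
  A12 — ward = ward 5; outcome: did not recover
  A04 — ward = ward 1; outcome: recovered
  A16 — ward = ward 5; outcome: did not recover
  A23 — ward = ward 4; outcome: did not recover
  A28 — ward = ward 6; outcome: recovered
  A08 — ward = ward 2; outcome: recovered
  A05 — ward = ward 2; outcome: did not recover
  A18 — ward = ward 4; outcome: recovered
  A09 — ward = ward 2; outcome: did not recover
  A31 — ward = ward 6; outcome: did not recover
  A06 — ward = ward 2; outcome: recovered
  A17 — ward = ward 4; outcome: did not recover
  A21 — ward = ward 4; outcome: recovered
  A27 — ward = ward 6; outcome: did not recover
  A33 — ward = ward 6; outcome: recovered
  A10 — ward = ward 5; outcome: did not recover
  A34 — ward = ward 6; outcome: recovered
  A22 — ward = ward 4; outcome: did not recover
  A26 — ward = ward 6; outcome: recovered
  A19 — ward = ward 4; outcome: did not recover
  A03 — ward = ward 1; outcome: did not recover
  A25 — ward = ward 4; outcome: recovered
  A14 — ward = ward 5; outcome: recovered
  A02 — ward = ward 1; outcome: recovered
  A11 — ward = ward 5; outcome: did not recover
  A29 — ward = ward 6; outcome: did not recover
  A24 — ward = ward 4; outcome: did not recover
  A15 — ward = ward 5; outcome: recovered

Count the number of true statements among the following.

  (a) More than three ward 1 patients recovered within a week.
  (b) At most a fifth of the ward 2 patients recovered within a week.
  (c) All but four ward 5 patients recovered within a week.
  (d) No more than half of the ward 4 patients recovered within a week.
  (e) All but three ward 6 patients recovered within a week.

(a) ward 1: |A| = 5, |A ∩ B| = 4; needs |A ∩ B| > 3 — true.
(b) ward 2: |A| = 5, |A ∩ B| = 2; needs |A ∩ B| / |A| ≤ 1/5 — false.
(c) ward 5: |A| = 7, |A ∩ B| = 2; needs |A ∖ B| = 4 — false.
(d) ward 4: |A| = 9, |A ∩ B| = 4; needs |A ∩ B| ≤ |A ∖ B| — true.
(e) ward 6: |A| = 9, |A ∩ B| = 6; needs |A ∖ B| = 3 — true.

3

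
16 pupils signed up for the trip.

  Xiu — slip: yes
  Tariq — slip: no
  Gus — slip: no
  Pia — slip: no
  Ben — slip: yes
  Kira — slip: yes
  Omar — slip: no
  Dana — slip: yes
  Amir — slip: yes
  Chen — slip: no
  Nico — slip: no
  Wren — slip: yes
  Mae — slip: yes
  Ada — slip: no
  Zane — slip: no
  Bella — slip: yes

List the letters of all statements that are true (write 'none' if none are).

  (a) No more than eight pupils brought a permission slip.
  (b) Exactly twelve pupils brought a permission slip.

|A| = 16, |A ∩ B| = 8, |A ∖ B| = 8.
(a) |A ∩ B| ≤ 8: holds.
(b) |A ∩ B| = 12: fails.

(a)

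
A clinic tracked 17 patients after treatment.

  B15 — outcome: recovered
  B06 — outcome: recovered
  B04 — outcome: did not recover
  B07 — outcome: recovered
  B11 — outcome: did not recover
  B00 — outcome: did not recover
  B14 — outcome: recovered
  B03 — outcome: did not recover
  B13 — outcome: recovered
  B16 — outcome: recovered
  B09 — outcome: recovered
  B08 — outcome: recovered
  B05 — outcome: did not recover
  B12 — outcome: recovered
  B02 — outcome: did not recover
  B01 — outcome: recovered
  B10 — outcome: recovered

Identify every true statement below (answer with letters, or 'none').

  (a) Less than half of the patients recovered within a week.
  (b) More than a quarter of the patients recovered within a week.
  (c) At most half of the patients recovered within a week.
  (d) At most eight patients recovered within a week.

|A| = 17, |A ∩ B| = 11, |A ∖ B| = 6.
(a) |A ∩ B| < |A ∖ B|: fails.
(b) |A ∩ B| / |A| > 1/4: holds.
(c) |A ∩ B| ≤ |A ∖ B|: fails.
(d) |A ∩ B| ≤ 8: fails.

(b)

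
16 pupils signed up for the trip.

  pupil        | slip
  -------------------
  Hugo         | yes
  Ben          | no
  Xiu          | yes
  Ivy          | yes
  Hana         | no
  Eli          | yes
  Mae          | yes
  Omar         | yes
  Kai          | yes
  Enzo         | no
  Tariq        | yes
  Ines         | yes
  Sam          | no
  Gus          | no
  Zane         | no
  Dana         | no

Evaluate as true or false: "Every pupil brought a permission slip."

False

'Every pupil brought a permission slip' holds iff A ⊆ B, i.e. every element of A is in B (|A ∖ B| = 0).
|A| = 16, |A ∩ B| = 9, |A ∖ B| = 7.
So the statement is false.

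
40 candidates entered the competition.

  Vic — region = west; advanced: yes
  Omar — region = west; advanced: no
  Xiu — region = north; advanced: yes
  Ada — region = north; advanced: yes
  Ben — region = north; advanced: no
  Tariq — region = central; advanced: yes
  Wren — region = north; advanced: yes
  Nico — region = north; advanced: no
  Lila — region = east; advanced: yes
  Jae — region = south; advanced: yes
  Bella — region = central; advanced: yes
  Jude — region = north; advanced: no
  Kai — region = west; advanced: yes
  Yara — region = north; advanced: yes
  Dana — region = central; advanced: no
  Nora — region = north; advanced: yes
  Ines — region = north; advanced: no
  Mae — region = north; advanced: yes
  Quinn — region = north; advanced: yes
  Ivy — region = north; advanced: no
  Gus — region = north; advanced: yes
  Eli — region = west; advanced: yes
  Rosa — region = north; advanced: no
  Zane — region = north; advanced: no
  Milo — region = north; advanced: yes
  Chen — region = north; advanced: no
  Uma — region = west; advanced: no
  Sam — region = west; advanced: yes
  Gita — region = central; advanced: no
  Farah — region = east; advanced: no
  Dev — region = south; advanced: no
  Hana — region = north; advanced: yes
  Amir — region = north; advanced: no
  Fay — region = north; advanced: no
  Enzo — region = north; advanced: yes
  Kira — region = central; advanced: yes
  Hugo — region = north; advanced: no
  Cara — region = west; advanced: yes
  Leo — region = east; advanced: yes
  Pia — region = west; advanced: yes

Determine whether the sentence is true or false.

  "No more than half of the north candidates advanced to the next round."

The determiner here denotes the relation: |A ∩ B| ≤ |A ∖ B|.
|A| = 22, |A ∩ B| = 11, |A ∖ B| = 11.
11 = 11, so the statement is true.

True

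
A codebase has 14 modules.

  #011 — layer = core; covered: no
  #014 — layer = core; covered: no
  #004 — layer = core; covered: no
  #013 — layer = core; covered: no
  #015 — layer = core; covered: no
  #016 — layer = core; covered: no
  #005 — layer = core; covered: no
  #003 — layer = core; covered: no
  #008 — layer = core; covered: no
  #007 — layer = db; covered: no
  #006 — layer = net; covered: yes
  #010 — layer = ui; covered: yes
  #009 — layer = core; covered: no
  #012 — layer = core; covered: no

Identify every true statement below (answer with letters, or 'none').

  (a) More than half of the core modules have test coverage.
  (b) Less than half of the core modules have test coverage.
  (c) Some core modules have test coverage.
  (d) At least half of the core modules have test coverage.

(b)

|A| = 11, |A ∩ B| = 0, |A ∖ B| = 11.
(a) |A ∩ B| > |A ∖ B|: fails.
(b) |A ∩ B| < |A ∖ B|: holds.
(c) A ∩ B ≠ ∅ (|A ∩ B| ≥ 1): fails.
(d) |A ∩ B| ≥ |A ∖ B|: fails.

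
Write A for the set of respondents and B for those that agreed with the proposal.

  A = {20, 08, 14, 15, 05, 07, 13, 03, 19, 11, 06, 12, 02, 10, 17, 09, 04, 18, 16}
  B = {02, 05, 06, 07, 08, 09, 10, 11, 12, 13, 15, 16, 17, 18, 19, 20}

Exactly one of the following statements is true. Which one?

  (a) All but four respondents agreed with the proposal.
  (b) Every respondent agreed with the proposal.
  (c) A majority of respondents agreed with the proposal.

(c)

|A| = 19, |A ∩ B| = 16, |A ∖ B| = 3.
(a) requires |A ∖ B| = 4: false.
(b) requires A ⊆ B, i.e. every element of A is in B (|A ∖ B| = 0): false.
(c) requires |A ∩ B| > |A ∖ B|: true.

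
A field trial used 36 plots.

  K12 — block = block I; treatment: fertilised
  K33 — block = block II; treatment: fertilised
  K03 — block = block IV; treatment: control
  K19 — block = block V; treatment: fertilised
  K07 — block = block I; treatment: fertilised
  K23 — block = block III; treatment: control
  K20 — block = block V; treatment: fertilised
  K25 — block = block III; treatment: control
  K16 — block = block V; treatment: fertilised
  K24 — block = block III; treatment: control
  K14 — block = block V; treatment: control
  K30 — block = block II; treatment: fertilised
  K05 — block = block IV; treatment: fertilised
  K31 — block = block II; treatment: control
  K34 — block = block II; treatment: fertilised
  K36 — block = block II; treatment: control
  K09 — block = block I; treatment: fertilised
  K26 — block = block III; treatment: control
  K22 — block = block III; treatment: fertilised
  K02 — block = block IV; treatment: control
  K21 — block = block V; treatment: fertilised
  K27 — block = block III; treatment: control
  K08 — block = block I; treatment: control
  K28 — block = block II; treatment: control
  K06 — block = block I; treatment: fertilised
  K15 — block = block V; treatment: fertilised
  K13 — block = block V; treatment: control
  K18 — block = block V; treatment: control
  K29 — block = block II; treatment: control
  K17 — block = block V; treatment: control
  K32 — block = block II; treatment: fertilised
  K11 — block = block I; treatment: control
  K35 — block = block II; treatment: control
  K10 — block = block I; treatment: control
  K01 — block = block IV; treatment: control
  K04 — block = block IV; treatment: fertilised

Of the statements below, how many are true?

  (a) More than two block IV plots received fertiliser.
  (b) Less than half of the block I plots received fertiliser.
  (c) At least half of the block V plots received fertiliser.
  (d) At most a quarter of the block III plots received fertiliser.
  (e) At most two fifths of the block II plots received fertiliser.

(a) block IV: |A| = 5, |A ∩ B| = 2; needs |A ∩ B| > 2 — false.
(b) block I: |A| = 7, |A ∩ B| = 4; needs |A ∩ B| < |A ∖ B| — false.
(c) block V: |A| = 9, |A ∩ B| = 5; needs |A ∩ B| ≥ |A ∖ B| — true.
(d) block III: |A| = 6, |A ∩ B| = 1; needs |A ∩ B| / |A| ≤ 1/4 — true.
(e) block II: |A| = 9, |A ∩ B| = 4; needs |A ∩ B| / |A| ≤ 2/5 — false.

2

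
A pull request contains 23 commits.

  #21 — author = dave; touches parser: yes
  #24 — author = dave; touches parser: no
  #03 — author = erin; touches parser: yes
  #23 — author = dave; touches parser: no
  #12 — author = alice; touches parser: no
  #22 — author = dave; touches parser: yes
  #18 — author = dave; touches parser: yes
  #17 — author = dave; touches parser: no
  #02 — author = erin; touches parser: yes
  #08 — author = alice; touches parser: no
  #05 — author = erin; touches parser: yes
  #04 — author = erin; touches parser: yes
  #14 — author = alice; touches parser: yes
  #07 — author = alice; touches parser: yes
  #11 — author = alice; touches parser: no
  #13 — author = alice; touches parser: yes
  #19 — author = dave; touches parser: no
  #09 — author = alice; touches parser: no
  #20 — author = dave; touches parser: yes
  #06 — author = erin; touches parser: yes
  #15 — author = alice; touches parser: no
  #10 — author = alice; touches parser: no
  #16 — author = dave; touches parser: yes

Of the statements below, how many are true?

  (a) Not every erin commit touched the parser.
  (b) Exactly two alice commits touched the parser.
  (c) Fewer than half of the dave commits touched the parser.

0

(a) erin: |A| = 5, |A ∩ B| = 5; needs A ⊄ B (|A ∖ B| ≥ 1) — false.
(b) alice: |A| = 9, |A ∩ B| = 3; needs |A ∩ B| = 2 — false.
(c) dave: |A| = 9, |A ∩ B| = 5; needs |A ∩ B| < |A ∖ B| — false.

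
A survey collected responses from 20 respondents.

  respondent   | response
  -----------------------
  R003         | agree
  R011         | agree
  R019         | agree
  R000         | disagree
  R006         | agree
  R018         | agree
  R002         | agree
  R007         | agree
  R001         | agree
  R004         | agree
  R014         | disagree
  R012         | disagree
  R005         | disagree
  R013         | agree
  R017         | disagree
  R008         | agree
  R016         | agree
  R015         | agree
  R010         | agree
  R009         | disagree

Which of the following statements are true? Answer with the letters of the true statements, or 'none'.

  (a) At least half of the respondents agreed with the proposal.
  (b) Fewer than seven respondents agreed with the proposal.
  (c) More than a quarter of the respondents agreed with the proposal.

(a), (c)

|A| = 20, |A ∩ B| = 14, |A ∖ B| = 6.
(a) |A ∩ B| ≥ |A ∖ B|: holds.
(b) |A ∩ B| < 7: fails.
(c) |A ∩ B| / |A| > 1/4: holds.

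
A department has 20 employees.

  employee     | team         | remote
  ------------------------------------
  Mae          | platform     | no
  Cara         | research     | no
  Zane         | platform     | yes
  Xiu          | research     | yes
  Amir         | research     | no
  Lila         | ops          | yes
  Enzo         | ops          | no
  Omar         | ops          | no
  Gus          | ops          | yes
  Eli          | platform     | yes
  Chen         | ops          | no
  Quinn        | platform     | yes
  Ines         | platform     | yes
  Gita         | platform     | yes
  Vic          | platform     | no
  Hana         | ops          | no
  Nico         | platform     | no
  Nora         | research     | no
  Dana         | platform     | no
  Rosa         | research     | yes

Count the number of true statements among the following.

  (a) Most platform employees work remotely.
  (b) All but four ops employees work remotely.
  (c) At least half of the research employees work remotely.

(a) platform: |A| = 9, |A ∩ B| = 5; needs |A ∩ B| > |A ∖ B| — true.
(b) ops: |A| = 6, |A ∩ B| = 2; needs |A ∖ B| = 4 — true.
(c) research: |A| = 5, |A ∩ B| = 2; needs |A ∩ B| ≥ |A ∖ B| — false.

2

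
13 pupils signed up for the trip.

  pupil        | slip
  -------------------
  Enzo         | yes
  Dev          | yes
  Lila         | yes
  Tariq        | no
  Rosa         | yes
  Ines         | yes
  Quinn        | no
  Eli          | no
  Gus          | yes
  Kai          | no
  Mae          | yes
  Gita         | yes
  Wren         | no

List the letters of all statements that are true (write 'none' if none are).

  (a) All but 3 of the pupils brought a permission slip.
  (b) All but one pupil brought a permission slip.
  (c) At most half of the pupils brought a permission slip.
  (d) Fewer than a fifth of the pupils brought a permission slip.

none

|A| = 13, |A ∩ B| = 8, |A ∖ B| = 5.
(a) |A ∖ B| = 3: fails.
(b) |A ∖ B| = 1: fails.
(c) |A ∩ B| ≤ |A ∖ B|: fails.
(d) |A ∩ B| / |A| < 1/5: fails.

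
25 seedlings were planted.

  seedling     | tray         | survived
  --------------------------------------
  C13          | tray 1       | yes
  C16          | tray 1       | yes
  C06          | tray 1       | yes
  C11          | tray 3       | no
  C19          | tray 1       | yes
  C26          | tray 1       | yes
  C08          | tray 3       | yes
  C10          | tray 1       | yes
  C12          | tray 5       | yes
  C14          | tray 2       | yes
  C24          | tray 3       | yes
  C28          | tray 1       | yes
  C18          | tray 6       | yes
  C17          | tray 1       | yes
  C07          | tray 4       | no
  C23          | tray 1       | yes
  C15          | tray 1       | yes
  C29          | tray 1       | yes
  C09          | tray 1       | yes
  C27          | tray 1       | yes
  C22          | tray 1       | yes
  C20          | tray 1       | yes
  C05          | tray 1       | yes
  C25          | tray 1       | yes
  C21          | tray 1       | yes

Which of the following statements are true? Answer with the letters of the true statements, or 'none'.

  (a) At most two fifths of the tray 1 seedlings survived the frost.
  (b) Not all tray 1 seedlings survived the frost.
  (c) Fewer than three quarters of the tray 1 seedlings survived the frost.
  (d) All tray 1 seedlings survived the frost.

(d)

|A| = 18, |A ∩ B| = 18, |A ∖ B| = 0.
(a) |A ∩ B| / |A| ≤ 2/5: fails.
(b) A ⊄ B (|A ∖ B| ≥ 1): fails.
(c) |A ∩ B| / |A| < 3/4: fails.
(d) A ⊆ B, i.e. every element of A is in B (|A ∖ B| = 0): holds.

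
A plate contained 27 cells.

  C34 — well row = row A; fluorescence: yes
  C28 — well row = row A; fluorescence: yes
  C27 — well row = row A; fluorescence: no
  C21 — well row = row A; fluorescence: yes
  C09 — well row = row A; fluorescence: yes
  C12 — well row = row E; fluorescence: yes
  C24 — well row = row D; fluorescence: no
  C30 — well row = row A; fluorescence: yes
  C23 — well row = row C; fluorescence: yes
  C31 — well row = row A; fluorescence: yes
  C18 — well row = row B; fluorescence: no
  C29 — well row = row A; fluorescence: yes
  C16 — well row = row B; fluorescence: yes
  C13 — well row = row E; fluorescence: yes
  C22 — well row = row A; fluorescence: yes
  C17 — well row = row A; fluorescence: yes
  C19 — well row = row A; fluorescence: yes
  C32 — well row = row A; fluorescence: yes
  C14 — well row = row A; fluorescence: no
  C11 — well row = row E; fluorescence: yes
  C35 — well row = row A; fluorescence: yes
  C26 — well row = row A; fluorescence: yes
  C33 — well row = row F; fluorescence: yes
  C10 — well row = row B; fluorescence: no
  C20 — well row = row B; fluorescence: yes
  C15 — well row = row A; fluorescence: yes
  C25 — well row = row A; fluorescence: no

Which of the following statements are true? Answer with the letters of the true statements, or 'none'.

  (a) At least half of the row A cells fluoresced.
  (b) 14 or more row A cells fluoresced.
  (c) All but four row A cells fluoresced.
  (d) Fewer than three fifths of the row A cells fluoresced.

|A| = 17, |A ∩ B| = 14, |A ∖ B| = 3.
(a) |A ∩ B| ≥ |A ∖ B|: holds.
(b) |A ∩ B| ≥ 14: holds.
(c) |A ∖ B| = 4: fails.
(d) |A ∩ B| / |A| < 3/5: fails.

(a), (b)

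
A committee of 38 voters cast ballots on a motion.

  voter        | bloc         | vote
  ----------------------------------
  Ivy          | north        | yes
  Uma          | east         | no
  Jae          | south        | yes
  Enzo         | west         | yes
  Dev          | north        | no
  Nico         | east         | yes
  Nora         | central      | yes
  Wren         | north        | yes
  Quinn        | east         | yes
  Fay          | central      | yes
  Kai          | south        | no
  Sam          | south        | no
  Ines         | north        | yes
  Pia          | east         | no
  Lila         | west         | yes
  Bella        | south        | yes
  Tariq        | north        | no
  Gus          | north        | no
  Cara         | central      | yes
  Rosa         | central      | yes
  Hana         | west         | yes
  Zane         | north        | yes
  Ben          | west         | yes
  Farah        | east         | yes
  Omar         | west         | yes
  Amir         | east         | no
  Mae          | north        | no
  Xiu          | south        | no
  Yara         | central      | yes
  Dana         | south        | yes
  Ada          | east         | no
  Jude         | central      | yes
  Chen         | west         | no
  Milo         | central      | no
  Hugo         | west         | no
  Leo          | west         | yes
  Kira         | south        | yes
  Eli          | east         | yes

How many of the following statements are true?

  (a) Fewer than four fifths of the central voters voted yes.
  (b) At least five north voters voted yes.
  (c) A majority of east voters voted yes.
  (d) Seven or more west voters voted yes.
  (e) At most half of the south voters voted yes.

0

(a) central: |A| = 7, |A ∩ B| = 6; needs |A ∩ B| / |A| < 4/5 — false.
(b) north: |A| = 8, |A ∩ B| = 4; needs |A ∩ B| ≥ 5 — false.
(c) east: |A| = 8, |A ∩ B| = 4; needs |A ∩ B| > |A ∖ B| — false.
(d) west: |A| = 8, |A ∩ B| = 6; needs |A ∩ B| ≥ 7 — false.
(e) south: |A| = 7, |A ∩ B| = 4; needs |A ∩ B| ≤ |A ∖ B| — false.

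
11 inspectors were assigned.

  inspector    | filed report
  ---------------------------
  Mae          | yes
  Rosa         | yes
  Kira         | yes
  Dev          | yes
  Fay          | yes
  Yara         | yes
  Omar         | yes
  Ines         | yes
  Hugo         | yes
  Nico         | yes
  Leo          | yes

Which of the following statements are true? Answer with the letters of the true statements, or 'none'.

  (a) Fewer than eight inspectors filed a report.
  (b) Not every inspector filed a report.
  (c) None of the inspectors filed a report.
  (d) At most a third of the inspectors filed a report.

|A| = 11, |A ∩ B| = 11, |A ∖ B| = 0.
(a) |A ∩ B| < 8: fails.
(b) A ⊄ B (|A ∖ B| ≥ 1): fails.
(c) A ∩ B = ∅ (|A ∩ B| = 0): fails.
(d) |A ∩ B| / |A| ≤ 1/3: fails.

none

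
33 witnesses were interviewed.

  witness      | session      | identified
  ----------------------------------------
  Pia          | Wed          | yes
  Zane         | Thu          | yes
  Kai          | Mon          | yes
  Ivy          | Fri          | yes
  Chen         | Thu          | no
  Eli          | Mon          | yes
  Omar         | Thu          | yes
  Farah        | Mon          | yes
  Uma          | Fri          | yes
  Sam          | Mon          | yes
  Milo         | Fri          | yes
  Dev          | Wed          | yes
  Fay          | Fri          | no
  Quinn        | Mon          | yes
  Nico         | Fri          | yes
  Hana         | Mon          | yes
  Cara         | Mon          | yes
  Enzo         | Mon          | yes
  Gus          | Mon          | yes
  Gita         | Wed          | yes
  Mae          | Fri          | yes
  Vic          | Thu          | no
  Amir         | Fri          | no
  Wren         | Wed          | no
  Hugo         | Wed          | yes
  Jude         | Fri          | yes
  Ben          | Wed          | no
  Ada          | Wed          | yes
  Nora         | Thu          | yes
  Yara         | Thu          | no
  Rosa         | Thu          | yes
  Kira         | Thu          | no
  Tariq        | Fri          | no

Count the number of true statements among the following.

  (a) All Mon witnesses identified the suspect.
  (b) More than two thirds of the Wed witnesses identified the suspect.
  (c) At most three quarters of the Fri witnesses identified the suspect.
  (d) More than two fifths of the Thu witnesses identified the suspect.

4

(a) Mon: |A| = 9, |A ∩ B| = 9; needs A ⊆ B, i.e. every element of A is in B (|A ∖ B| = 0) — true.
(b) Wed: |A| = 7, |A ∩ B| = 5; needs |A ∩ B| / |A| > 2/3 — true.
(c) Fri: |A| = 9, |A ∩ B| = 6; needs |A ∩ B| / |A| ≤ 3/4 — true.
(d) Thu: |A| = 8, |A ∩ B| = 4; needs |A ∩ B| / |A| > 2/5 — true.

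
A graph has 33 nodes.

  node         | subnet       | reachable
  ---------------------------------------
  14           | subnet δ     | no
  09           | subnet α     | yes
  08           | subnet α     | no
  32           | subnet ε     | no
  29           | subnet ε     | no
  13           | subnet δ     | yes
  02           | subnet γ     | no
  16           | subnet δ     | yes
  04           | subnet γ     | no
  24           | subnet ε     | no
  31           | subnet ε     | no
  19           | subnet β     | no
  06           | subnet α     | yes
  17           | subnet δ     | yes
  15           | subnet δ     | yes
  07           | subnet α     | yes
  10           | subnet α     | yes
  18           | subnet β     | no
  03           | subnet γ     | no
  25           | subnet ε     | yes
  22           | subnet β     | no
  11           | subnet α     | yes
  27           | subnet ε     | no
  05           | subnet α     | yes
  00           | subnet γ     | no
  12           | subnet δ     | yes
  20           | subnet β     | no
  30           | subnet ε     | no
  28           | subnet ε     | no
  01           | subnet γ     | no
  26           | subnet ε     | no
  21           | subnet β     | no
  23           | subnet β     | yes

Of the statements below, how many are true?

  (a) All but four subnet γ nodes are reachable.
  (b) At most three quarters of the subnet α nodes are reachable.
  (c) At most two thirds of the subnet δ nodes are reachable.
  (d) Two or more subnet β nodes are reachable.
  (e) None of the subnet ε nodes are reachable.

0

(a) subnet γ: |A| = 5, |A ∩ B| = 0; needs |A ∖ B| = 4 — false.
(b) subnet α: |A| = 7, |A ∩ B| = 6; needs |A ∩ B| / |A| ≤ 3/4 — false.
(c) subnet δ: |A| = 6, |A ∩ B| = 5; needs |A ∩ B| / |A| ≤ 2/3 — false.
(d) subnet β: |A| = 6, |A ∩ B| = 1; needs |A ∩ B| ≥ 2 — false.
(e) subnet ε: |A| = 9, |A ∩ B| = 1; needs A ∩ B = ∅ (|A ∩ B| = 0) — false.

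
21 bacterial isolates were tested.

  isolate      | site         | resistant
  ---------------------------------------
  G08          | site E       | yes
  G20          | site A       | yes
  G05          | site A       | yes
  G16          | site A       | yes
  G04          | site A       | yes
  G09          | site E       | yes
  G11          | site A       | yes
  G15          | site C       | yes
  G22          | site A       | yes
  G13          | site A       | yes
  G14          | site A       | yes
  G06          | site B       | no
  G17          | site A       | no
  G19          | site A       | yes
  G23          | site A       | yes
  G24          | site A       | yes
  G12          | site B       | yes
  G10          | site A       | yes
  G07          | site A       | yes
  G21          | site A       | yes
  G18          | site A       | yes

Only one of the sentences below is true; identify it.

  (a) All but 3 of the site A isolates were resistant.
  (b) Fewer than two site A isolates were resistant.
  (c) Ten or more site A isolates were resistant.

|A| = 16, |A ∩ B| = 15, |A ∖ B| = 1.
(a) requires |A ∖ B| = 3: false.
(b) requires |A ∩ B| < 2: false.
(c) requires |A ∩ B| ≥ 10: true.

(c)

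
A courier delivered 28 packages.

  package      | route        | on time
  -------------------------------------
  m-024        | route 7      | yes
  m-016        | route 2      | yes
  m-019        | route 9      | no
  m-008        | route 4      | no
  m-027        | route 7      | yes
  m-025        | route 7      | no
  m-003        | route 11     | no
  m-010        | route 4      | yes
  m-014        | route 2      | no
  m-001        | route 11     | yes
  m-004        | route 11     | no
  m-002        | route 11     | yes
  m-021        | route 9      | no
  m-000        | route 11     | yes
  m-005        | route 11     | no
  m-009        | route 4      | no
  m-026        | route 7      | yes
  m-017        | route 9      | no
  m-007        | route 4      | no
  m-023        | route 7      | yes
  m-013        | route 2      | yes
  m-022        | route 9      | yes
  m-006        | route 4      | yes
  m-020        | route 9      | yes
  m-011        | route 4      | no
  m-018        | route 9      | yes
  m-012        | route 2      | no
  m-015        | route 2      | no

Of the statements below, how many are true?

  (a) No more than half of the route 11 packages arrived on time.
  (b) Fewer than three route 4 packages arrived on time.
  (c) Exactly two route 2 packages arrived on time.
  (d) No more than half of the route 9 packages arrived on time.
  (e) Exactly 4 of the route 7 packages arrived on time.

5

(a) route 11: |A| = 6, |A ∩ B| = 3; needs |A ∩ B| ≤ |A ∖ B| — true.
(b) route 4: |A| = 6, |A ∩ B| = 2; needs |A ∩ B| < 3 — true.
(c) route 2: |A| = 5, |A ∩ B| = 2; needs |A ∩ B| = 2 — true.
(d) route 9: |A| = 6, |A ∩ B| = 3; needs |A ∩ B| ≤ |A ∖ B| — true.
(e) route 7: |A| = 5, |A ∩ B| = 4; needs |A ∩ B| = 4 — true.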